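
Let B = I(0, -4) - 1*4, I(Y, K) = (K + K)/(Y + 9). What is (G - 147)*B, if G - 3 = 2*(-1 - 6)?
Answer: 6952/9 ≈ 772.44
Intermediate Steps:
I(Y, K) = 2*K/(9 + Y) (I(Y, K) = (2*K)/(9 + Y) = 2*K/(9 + Y))
G = -11 (G = 3 + 2*(-1 - 6) = 3 + 2*(-7) = 3 - 14 = -11)
B = -44/9 (B = 2*(-4)/(9 + 0) - 1*4 = 2*(-4)/9 - 4 = 2*(-4)*(1/9) - 4 = -8/9 - 4 = -44/9 ≈ -4.8889)
(G - 147)*B = (-11 - 147)*(-44/9) = -158*(-44/9) = 6952/9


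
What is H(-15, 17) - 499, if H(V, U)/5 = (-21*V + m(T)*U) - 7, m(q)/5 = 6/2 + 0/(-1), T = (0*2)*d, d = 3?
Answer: 2316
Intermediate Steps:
T = 0 (T = (0*2)*3 = 0*3 = 0)
m(q) = 15 (m(q) = 5*(6/2 + 0/(-1)) = 5*(6*(1/2) + 0*(-1)) = 5*(3 + 0) = 5*3 = 15)
H(V, U) = -35 - 105*V + 75*U (H(V, U) = 5*((-21*V + 15*U) - 7) = 5*(-7 - 21*V + 15*U) = -35 - 105*V + 75*U)
H(-15, 17) - 499 = (-35 - 105*(-15) + 75*17) - 499 = (-35 + 1575 + 1275) - 499 = 2815 - 499 = 2316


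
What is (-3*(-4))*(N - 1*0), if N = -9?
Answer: -108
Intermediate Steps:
(-3*(-4))*(N - 1*0) = (-3*(-4))*(-9 - 1*0) = 12*(-9 + 0) = 12*(-9) = -108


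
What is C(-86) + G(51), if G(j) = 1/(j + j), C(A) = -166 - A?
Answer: -8159/102 ≈ -79.990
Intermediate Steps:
G(j) = 1/(2*j)
C(-86) + G(51) = (-166 - 1*(-86)) + (1/2)/51 = (-166 + 86) + (1/2)*(1/51) = -80 + 1/102 = -8159/102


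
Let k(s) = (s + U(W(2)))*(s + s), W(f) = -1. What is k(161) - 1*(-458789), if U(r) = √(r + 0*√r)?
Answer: 510631 + 322*I ≈ 5.1063e+5 + 322.0*I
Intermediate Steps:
U(r) = √r (U(r) = √(r + 0) = √r)
k(s) = 2*s*(I + s) (k(s) = (s + √(-1))*(s + s) = (s + I)*(2*s) = (I + s)*(2*s) = 2*s*(I + s))
k(161) - 1*(-458789) = 2*161*(I + 161) - 1*(-458789) = 2*161*(161 + I) + 458789 = (51842 + 322*I) + 458789 = 510631 + 322*I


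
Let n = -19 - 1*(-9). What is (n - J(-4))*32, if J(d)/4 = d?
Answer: 192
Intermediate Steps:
J(d) = 4*d
n = -10 (n = -19 + 9 = -10)
(n - J(-4))*32 = (-10 - 4*(-4))*32 = (-10 - 1*(-16))*32 = (-10 + 16)*32 = 6*32 = 192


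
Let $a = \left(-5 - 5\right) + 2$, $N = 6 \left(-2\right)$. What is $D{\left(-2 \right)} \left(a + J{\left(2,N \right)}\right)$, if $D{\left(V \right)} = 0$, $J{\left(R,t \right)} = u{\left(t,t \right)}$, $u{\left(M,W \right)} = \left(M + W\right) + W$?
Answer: $0$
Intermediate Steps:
$u{\left(M,W \right)} = M + 2 W$
$N = -12$
$J{\left(R,t \right)} = 3 t$ ($J{\left(R,t \right)} = t + 2 t = 3 t$)
$a = -8$ ($a = -10 + 2 = -8$)
$D{\left(-2 \right)} \left(a + J{\left(2,N \right)}\right) = 0 \left(-8 + 3 \left(-12\right)\right) = 0 \left(-8 - 36\right) = 0 \left(-44\right) = 0$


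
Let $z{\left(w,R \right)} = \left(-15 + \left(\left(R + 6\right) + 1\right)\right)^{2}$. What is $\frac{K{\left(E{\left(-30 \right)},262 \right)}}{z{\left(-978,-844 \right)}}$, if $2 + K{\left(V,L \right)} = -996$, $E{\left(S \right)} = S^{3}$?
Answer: $- \frac{499}{362952} \approx -0.0013748$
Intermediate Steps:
$K{\left(V,L \right)} = -998$ ($K{\left(V,L \right)} = -2 - 996 = -998$)
$z{\left(w,R \right)} = \left(-8 + R\right)^{2}$ ($z{\left(w,R \right)} = \left(-15 + \left(\left(6 + R\right) + 1\right)\right)^{2} = \left(-15 + \left(7 + R\right)\right)^{2} = \left(-8 + R\right)^{2}$)
$\frac{K{\left(E{\left(-30 \right)},262 \right)}}{z{\left(-978,-844 \right)}} = - \frac{998}{\left(-8 - 844\right)^{2}} = - \frac{998}{\left(-852\right)^{2}} = - \frac{998}{725904} = \left(-998\right) \frac{1}{725904} = - \frac{499}{362952}$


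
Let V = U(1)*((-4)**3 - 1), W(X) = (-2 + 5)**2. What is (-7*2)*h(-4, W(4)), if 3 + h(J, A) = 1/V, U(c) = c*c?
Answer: 2744/65 ≈ 42.215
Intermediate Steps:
W(X) = 9 (W(X) = 3**2 = 9)
U(c) = c**2
V = -65 (V = 1**2*((-4)**3 - 1) = 1*(-64 - 1) = 1*(-65) = -65)
h(J, A) = -196/65 (h(J, A) = -3 + 1/(-65) = -3 - 1/65 = -196/65)
(-7*2)*h(-4, W(4)) = -7*2*(-196/65) = -14*(-196/65) = 2744/65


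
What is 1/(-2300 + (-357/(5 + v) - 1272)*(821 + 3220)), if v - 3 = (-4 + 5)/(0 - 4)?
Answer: -31/165186560 ≈ -1.8767e-7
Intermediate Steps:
v = 11/4 (v = 3 + (-4 + 5)/(0 - 4) = 3 + 1/(-4) = 3 + 1*(-¼) = 3 - ¼ = 11/4 ≈ 2.7500)
1/(-2300 + (-357/(5 + v) - 1272)*(821 + 3220)) = 1/(-2300 + (-357/(5 + 11/4) - 1272)*(821 + 3220)) = 1/(-2300 + (-357/(31/4) - 1272)*4041) = 1/(-2300 + ((4/31)*(-357) - 1272)*4041) = 1/(-2300 + (-1428/31 - 1272)*4041) = 1/(-2300 - 40860/31*4041) = 1/(-2300 - 165115260/31) = 1/(-165186560/31) = -31/165186560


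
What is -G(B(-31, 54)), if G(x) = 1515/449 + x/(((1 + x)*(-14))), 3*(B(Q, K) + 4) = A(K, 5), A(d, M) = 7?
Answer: -40175/12572 ≈ -3.1956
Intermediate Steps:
B(Q, K) = -5/3 (B(Q, K) = -4 + (⅓)*7 = -4 + 7/3 = -5/3)
G(x) = 1515/449 + x/(-14 - 14*x) (G(x) = 1515*(1/449) + x/(-14 - 14*x) = 1515/449 + x/(-14 - 14*x))
-G(B(-31, 54)) = -(21210 + 20761*(-5/3))/(6286*(1 - 5/3)) = -(21210 - 103805/3)/(6286*(-⅔)) = -(-3)*(-40175)/(6286*2*3) = -1*40175/12572 = -40175/12572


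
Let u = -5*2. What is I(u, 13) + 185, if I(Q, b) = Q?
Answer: 175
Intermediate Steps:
u = -10
I(u, 13) + 185 = -10 + 185 = 175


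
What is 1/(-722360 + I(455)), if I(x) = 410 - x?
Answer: -1/722405 ≈ -1.3843e-6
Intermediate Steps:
1/(-722360 + I(455)) = 1/(-722360 + (410 - 1*455)) = 1/(-722360 + (410 - 455)) = 1/(-722360 - 45) = 1/(-722405) = -1/722405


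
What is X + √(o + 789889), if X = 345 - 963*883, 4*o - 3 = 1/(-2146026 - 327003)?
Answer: -849984 + √2147051088261258010/1648686 ≈ -8.4910e+5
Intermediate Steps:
o = 3709543/4946058 (o = ¾ + 1/(4*(-2146026 - 327003)) = ¾ + (¼)/(-2473029) = ¾ + (¼)*(-1/2473029) = ¾ - 1/9892116 = 3709543/4946058 ≈ 0.75000)
X = -849984 (X = 345 - 850329 = -849984)
X + √(o + 789889) = -849984 + √(3709543/4946058 + 789889) = -849984 + √(3906840517105/4946058) = -849984 + √2147051088261258010/1648686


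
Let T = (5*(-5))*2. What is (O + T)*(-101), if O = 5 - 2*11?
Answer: 6767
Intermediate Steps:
T = -50 (T = -25*2 = -50)
O = -17 (O = 5 - 22 = -17)
(O + T)*(-101) = (-17 - 50)*(-101) = -67*(-101) = 6767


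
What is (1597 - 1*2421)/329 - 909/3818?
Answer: -3445093/1256122 ≈ -2.7426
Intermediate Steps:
(1597 - 1*2421)/329 - 909/3818 = (1597 - 2421)*(1/329) - 909*1/3818 = -824*1/329 - 909/3818 = -824/329 - 909/3818 = -3445093/1256122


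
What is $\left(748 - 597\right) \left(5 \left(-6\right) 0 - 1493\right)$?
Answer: $-225443$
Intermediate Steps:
$\left(748 - 597\right) \left(5 \left(-6\right) 0 - 1493\right) = 151 \left(\left(-30\right) 0 - 1493\right) = 151 \left(0 - 1493\right) = 151 \left(-1493\right) = -225443$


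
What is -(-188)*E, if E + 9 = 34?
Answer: 4700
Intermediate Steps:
E = 25 (E = -9 + 34 = 25)
-(-188)*E = -(-188)*25 = -1*(-4700) = 4700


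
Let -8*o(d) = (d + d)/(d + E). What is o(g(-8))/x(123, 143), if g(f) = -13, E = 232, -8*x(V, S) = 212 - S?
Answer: -26/15111 ≈ -0.0017206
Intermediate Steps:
x(V, S) = -53/2 + S/8 (x(V, S) = -(212 - S)/8 = -53/2 + S/8)
o(d) = -d/(4*(232 + d)) (o(d) = -(d + d)/(8*(d + 232)) = -2*d/(8*(232 + d)) = -d/(4*(232 + d)))
o(g(-8))/x(123, 143) = (-1*(-13)/(928 + 4*(-13)))/(-53/2 + (⅛)*143) = (-1*(-13)/(928 - 52))/(-53/2 + 143/8) = (-1*(-13)/876)/(-69/8) = -1*(-13)*1/876*(-8/69) = (13/876)*(-8/69) = -26/15111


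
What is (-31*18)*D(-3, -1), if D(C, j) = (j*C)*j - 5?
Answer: 4464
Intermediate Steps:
D(C, j) = -5 + C*j² (D(C, j) = (C*j)*j - 5 = C*j² - 5 = -5 + C*j²)
(-31*18)*D(-3, -1) = (-31*18)*(-5 - 3*(-1)²) = -558*(-5 - 3*1) = -558*(-5 - 3) = -558*(-8) = 4464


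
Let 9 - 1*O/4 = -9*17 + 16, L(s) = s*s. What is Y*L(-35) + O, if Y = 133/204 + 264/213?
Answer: 42017531/14484 ≈ 2901.0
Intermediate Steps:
L(s) = s²
Y = 27395/14484 (Y = 133*(1/204) + 264*(1/213) = 133/204 + 88/71 = 27395/14484 ≈ 1.8914)
O = 584 (O = 36 - 4*(-9*17 + 16) = 36 - 4*(-153 + 16) = 36 - 4*(-137) = 36 + 548 = 584)
Y*L(-35) + O = (27395/14484)*(-35)² + 584 = (27395/14484)*1225 + 584 = 33558875/14484 + 584 = 42017531/14484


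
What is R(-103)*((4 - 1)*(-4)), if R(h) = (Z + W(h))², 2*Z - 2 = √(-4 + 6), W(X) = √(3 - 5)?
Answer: 6 - 24*I + √2*(-12 - 24*I) ≈ -10.971 - 57.941*I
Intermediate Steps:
W(X) = I*√2 (W(X) = √(-2) = I*√2)
Z = 1 + √2/2 (Z = 1 + √(-4 + 6)/2 = 1 + √2/2 ≈ 1.7071)
R(h) = (1 + √2/2 + I*√2)² (R(h) = ((1 + √2/2) + I*√2)² = (1 + √2/2 + I*√2)²)
R(-103)*((4 - 1)*(-4)) = ((2 + √2 + 2*I*√2)²/4)*((4 - 1)*(-4)) = ((2 + √2 + 2*I*√2)²/4)*(3*(-4)) = ((2 + √2 + 2*I*√2)²/4)*(-12) = -3*(2 + √2 + 2*I*√2)²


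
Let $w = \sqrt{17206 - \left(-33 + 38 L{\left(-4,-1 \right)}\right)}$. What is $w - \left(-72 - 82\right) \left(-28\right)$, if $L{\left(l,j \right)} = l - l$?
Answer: $-4312 + \sqrt{17239} \approx -4180.7$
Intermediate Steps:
$L{\left(l,j \right)} = 0$
$w = \sqrt{17239}$ ($w = \sqrt{17206 + \left(33 - 0\right)} = \sqrt{17206 + \left(33 + 0\right)} = \sqrt{17206 + 33} = \sqrt{17239} \approx 131.3$)
$w - \left(-72 - 82\right) \left(-28\right) = \sqrt{17239} - \left(-72 - 82\right) \left(-28\right) = \sqrt{17239} - \left(-154\right) \left(-28\right) = \sqrt{17239} - 4312 = -4312 + \sqrt{17239}$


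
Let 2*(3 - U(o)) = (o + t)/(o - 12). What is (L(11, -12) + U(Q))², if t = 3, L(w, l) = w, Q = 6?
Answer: 3481/16 ≈ 217.56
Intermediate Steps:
U(o) = 3 - (3 + o)/(2*(-12 + o)) (U(o) = 3 - (o + 3)/(2*(o - 12)) = 3 - (3 + o)/(2*(-12 + o)))
(L(11, -12) + U(Q))² = (11 + 5*(-15 + 6)/(2*(-12 + 6)))² = (11 + (5/2)*(-9)/(-6))² = (11 + (5/2)*(-⅙)*(-9))² = (11 + 15/4)² = (59/4)² = 3481/16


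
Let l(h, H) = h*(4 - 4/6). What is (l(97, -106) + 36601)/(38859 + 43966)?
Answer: 110773/248475 ≈ 0.44581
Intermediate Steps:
l(h, H) = 10*h/3 (l(h, H) = h*(4 - 4*⅙) = h*(4 - ⅔) = h*(10/3) = 10*h/3)
(l(97, -106) + 36601)/(38859 + 43966) = ((10/3)*97 + 36601)/(38859 + 43966) = (970/3 + 36601)/82825 = (110773/3)*(1/82825) = 110773/248475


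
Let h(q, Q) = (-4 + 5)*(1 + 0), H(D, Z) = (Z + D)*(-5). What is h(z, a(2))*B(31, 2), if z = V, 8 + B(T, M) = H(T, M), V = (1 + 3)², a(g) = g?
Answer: -173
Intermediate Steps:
V = 16 (V = 4² = 16)
H(D, Z) = -5*D - 5*Z (H(D, Z) = (D + Z)*(-5) = -5*D - 5*Z)
B(T, M) = -8 - 5*M - 5*T (B(T, M) = -8 + (-5*T - 5*M) = -8 + (-5*M - 5*T) = -8 - 5*M - 5*T)
z = 16
h(q, Q) = 1 (h(q, Q) = 1*1 = 1)
h(z, a(2))*B(31, 2) = 1*(-8 - 5*2 - 5*31) = 1*(-8 - 10 - 155) = 1*(-173) = -173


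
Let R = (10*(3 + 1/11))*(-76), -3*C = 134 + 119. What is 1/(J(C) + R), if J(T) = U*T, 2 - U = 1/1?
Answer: -33/80303 ≈ -0.00041094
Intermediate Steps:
U = 1 (U = 2 - 1/1 = 2 - 1*1 = 2 - 1 = 1)
C = -253/3 (C = -(134 + 119)/3 = -1/3*253 = -253/3 ≈ -84.333)
J(T) = T (J(T) = 1*T = T)
R = -25840/11 (R = (10*(3 + 1/11))*(-76) = (10*(34/11))*(-76) = (340/11)*(-76) = -25840/11 ≈ -2349.1)
1/(J(C) + R) = 1/(-253/3 - 25840/11) = 1/(-80303/33) = -33/80303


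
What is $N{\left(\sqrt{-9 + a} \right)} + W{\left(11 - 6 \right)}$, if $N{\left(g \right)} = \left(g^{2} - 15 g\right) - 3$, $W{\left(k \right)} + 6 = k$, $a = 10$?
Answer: $-18$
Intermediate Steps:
$W{\left(k \right)} = -6 + k$
$N{\left(g \right)} = -3 + g^{2} - 15 g$
$N{\left(\sqrt{-9 + a} \right)} + W{\left(11 - 6 \right)} = \left(-3 + \left(\sqrt{-9 + 10}\right)^{2} - 15 \sqrt{-9 + 10}\right) + \left(-6 + \left(11 - 6\right)\right) = \left(-3 + \left(\sqrt{1}\right)^{2} - 15 \sqrt{1}\right) + \left(-6 + 5\right) = \left(-3 + 1^{2} - 15\right) - 1 = \left(-3 + 1 - 15\right) - 1 = -17 - 1 = -18$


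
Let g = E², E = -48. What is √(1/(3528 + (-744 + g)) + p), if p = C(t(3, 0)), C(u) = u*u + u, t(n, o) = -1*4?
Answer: √19416126/1272 ≈ 3.4641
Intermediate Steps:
g = 2304 (g = (-48)² = 2304)
t(n, o) = -4
C(u) = u + u² (C(u) = u² + u = u + u²)
p = 12 (p = -4*(1 - 4) = -4*(-3) = 12)
√(1/(3528 + (-744 + g)) + p) = √(1/(3528 + (-744 + 2304)) + 12) = √(1/(3528 + 1560) + 12) = √(1/5088 + 12) = √(61057/5088) = √19416126/1272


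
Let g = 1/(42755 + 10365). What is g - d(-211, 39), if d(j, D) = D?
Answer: -2071679/53120 ≈ -39.000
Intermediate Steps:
g = 1/53120 ≈ 1.8825e-5
g - d(-211, 39) = 1/53120 - 1*39 = 1/53120 - 39 = -2071679/53120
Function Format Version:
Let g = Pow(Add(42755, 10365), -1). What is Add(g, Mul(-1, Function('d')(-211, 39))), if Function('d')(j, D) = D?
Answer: Rational(-2071679, 53120) ≈ -39.000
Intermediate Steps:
g = Rational(1, 53120) (g = Pow(53120, -1) = Rational(1, 53120) ≈ 1.8825e-5)
Add(g, Mul(-1, Function('d')(-211, 39))) = Add(Rational(1, 53120), Mul(-1, 39)) = Add(Rational(1, 53120), -39) = Rational(-2071679, 53120)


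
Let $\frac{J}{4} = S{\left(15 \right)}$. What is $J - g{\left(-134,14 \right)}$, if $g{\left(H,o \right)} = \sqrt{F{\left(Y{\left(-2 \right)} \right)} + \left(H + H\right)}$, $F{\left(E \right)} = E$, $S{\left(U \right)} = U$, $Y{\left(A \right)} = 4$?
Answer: $60 - 2 i \sqrt{66} \approx 60.0 - 16.248 i$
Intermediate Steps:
$g{\left(H,o \right)} = \sqrt{4 + 2 H}$ ($g{\left(H,o \right)} = \sqrt{4 + \left(H + H\right)} = \sqrt{4 + 2 H}$)
$J = 60$ ($J = 4 \cdot 15 = 60$)
$J - g{\left(-134,14 \right)} = 60 - \sqrt{4 + 2 \left(-134\right)} = 60 - \sqrt{4 - 268} = 60 - \sqrt{-264} = 60 - 2 i \sqrt{66}$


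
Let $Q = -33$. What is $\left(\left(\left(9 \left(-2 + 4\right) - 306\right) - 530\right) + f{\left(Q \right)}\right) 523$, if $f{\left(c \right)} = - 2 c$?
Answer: $-393296$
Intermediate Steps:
$\left(\left(\left(9 \left(-2 + 4\right) - 306\right) - 530\right) + f{\left(Q \right)}\right) 523 = \left(\left(\left(9 \left(-2 + 4\right) - 306\right) - 530\right) - -66\right) 523 = \left(\left(\left(9 \cdot 2 - 306\right) - 530\right) + 66\right) 523 = \left(\left(\left(18 - 306\right) - 530\right) + 66\right) 523 = \left(\left(-288 - 530\right) + 66\right) 523 = \left(-818 + 66\right) 523 = \left(-752\right) 523 = -393296$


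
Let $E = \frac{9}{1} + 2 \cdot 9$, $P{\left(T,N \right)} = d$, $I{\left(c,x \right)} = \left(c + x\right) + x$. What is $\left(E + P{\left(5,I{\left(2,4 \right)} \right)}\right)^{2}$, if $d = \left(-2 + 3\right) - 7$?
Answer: $441$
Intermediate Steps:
$I{\left(c,x \right)} = c + 2 x$
$d = -6$ ($d = 1 - 7 = -6$)
$P{\left(T,N \right)} = -6$
$E = 27$ ($E = 9 \cdot 1 + 18 = 9 + 18 = 27$)
$\left(E + P{\left(5,I{\left(2,4 \right)} \right)}\right)^{2} = \left(27 - 6\right)^{2} = 21^{2} = 441$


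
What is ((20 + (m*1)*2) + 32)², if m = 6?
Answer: 4096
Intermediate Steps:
((20 + (m*1)*2) + 32)² = ((20 + (6*1)*2) + 32)² = ((20 + 6*2) + 32)² = ((20 + 12) + 32)² = (32 + 32)² = 64² = 4096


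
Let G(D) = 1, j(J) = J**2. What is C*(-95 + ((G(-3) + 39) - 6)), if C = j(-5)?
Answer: -1525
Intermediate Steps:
C = 25 (C = (-5)**2 = 25)
C*(-95 + ((G(-3) + 39) - 6)) = 25*(-95 + ((1 + 39) - 6)) = 25*(-95 + (40 - 6)) = 25*(-95 + 34) = 25*(-61) = -1525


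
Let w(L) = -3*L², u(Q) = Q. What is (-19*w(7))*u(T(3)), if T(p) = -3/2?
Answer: -8379/2 ≈ -4189.5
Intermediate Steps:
T(p) = -3/2 (T(p) = -3*½ = -3/2)
(-19*w(7))*u(T(3)) = -(-57)*7²*(-3/2) = -(-57)*49*(-3/2) = -19*(-147)*(-3/2) = 2793*(-3/2) = -8379/2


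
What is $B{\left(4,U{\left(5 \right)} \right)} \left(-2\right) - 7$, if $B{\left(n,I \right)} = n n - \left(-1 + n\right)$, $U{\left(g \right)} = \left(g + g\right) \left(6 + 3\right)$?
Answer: $-33$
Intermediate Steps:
$U{\left(g \right)} = 18 g$ ($U{\left(g \right)} = 2 g 9 = 18 g$)
$B{\left(n,I \right)} = 1 + n^{2} - n$ ($B{\left(n,I \right)} = n^{2} - \left(-1 + n\right) = 1 + n^{2} - n$)
$B{\left(4,U{\left(5 \right)} \right)} \left(-2\right) - 7 = \left(1 + 4^{2} - 4\right) \left(-2\right) - 7 = \left(1 + 16 - 4\right) \left(-2\right) - 7 = 13 \left(-2\right) - 7 = -26 - 7 = -33$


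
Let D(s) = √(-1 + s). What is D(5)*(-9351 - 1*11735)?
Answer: -42172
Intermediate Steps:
D(5)*(-9351 - 1*11735) = √(-1 + 5)*(-9351 - 1*11735) = √4*(-9351 - 11735) = 2*(-21086) = -42172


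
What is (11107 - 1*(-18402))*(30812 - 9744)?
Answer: 621695612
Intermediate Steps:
(11107 - 1*(-18402))*(30812 - 9744) = (11107 + 18402)*21068 = 29509*21068 = 621695612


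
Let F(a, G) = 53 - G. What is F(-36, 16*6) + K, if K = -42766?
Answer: -42809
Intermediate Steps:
F(-36, 16*6) + K = (53 - 16*6) - 42766 = (53 - 1*96) - 42766 = (53 - 96) - 42766 = -43 - 42766 = -42809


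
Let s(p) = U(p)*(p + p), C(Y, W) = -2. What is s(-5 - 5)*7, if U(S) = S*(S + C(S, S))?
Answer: -16800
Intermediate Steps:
U(S) = S*(-2 + S) (U(S) = S*(S - 2) = S*(-2 + S))
s(p) = 2*p**2*(-2 + p) (s(p) = (p*(-2 + p))*(p + p) = (p*(-2 + p))*(2*p) = 2*p**2*(-2 + p))
s(-5 - 5)*7 = (2*(-5 - 5)**2*(-2 + (-5 - 5)))*7 = (2*(-10)**2*(-2 - 10))*7 = (2*100*(-12))*7 = -2400*7 = -16800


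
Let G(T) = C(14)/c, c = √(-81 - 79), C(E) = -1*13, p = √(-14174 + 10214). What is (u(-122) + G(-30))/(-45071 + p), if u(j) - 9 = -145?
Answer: 6129656/2031399001 + 39*√11/4062798002 - 585923*I*√10/81255960040 + 816*I*√110/2031399001 ≈ 0.0030175 - 1.859e-5*I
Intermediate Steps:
p = 6*I*√110 (p = √(-3960) = 6*I*√110 ≈ 62.929*I)
u(j) = -136 (u(j) = 9 - 145 = -136)
C(E) = -13
c = 4*I*√10 (c = √(-160) = 4*I*√10 ≈ 12.649*I)
G(T) = 13*I*√10/40 (G(T) = -13*(-I*√10/40) = -(-13)*I*√10/40 = 13*I*√10/40)
(u(-122) + G(-30))/(-45071 + p) = (-136 + 13*I*√10/40)/(-45071 + 6*I*√110)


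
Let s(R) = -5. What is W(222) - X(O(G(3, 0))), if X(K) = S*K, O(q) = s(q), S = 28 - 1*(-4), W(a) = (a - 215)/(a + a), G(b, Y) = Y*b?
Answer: 71047/444 ≈ 160.02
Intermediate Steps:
W(a) = (-215 + a)/(2*a) (W(a) = (-215 + a)/((2*a)) = (-215 + a)*(1/(2*a)) = (-215 + a)/(2*a))
S = 32 (S = 28 + 4 = 32)
O(q) = -5
X(K) = 32*K
W(222) - X(O(G(3, 0))) = (1/2)*(-215 + 222)/222 - 32*(-5) = (1/2)*(1/222)*7 - 1*(-160) = 7/444 + 160 = 71047/444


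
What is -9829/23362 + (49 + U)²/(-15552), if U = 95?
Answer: -122935/70086 ≈ -1.7541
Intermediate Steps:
-9829/23362 + (49 + U)²/(-15552) = -9829/23362 + (49 + 95)²/(-15552) = -9829*1/23362 + 144²*(-1/15552) = -9829/23362 + 20736*(-1/15552) = -9829/23362 - 4/3 = -122935/70086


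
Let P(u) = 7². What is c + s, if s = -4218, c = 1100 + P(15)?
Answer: -3069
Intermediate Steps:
P(u) = 49
c = 1149 (c = 1100 + 49 = 1149)
c + s = 1149 - 4218 = -3069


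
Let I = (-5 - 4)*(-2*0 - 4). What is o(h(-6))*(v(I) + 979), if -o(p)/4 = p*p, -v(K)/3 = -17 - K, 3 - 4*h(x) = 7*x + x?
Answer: -1479969/2 ≈ -7.3998e+5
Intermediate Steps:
h(x) = ¾ - 2*x (h(x) = ¾ - (7*x + x)/4 = ¾ - 2*x)
I = 36 (I = -9*(0 - 4) = -9*(-4) = 36)
v(K) = 51 + 3*K (v(K) = -3*(-17 - K) = 51 + 3*K)
o(p) = -4*p² (o(p) = -4*p*p = -4*p²)
o(h(-6))*(v(I) + 979) = (-4*(¾ - 2*(-6))²)*((51 + 3*36) + 979) = (-4*(¾ + 12)²)*((51 + 108) + 979) = (-4*(51/4)²)*(159 + 979) = -4*2601/16*1138 = -2601/4*1138 = -1479969/2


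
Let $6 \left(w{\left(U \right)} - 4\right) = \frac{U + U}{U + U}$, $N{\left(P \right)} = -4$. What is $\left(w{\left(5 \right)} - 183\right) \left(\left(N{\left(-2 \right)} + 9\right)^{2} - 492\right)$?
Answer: $\frac{501091}{6} \approx 83515.0$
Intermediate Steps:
$w{\left(U \right)} = \frac{25}{6}$ ($w{\left(U \right)} = 4 + \frac{\left(U + U\right) \frac{1}{U + U}}{6} = 4 + \frac{2 U \frac{1}{2 U}}{6} = 4 + \frac{1}{6} \cdot 1 = 4 + \frac{1}{6} = \frac{25}{6}$)
$\left(w{\left(5 \right)} - 183\right) \left(\left(N{\left(-2 \right)} + 9\right)^{2} - 492\right) = \left(\frac{25}{6} - 183\right) \left(\left(-4 + 9\right)^{2} - 492\right) = - \frac{1073 \left(5^{2} - 492\right)}{6} = - \frac{1073 \left(25 - 492\right)}{6} = \left(- \frac{1073}{6}\right) \left(-467\right) = \frac{501091}{6}$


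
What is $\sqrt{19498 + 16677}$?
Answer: $5 \sqrt{1447} \approx 190.2$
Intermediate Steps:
$\sqrt{19498 + 16677} = \sqrt{36175} = 5 \sqrt{1447}$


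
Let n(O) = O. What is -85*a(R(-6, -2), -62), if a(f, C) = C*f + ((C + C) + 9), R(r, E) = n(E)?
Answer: -765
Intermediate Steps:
R(r, E) = E
a(f, C) = 9 + 2*C + C*f (a(f, C) = C*f + (2*C + 9) = C*f + (9 + 2*C) = 9 + 2*C + C*f)
-85*a(R(-6, -2), -62) = -85*(9 + 2*(-62) - 62*(-2)) = -85*(9 - 124 + 124) = -85*9 = -765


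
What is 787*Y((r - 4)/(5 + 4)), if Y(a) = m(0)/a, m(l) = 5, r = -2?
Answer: -11805/2 ≈ -5902.5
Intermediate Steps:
Y(a) = 5/a
787*Y((r - 4)/(5 + 4)) = 787*(5/(((-2 - 4)/(5 + 4)))) = 787*(5/((-6/9))) = 787*(5/((-6*1/9))) = 787*(5/(-2/3)) = 787*(5*(-3/2)) = 787*(-15/2) = -11805/2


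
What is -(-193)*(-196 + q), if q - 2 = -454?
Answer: -125064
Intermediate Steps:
q = -452 (q = 2 - 454 = -452)
-(-193)*(-196 + q) = -(-193)*(-196 - 452) = -(-193)*(-648) = -1*125064 = -125064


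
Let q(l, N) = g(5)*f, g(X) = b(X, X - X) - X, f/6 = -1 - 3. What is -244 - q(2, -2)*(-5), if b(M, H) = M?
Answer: -244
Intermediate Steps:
f = -24 (f = 6*(-1 - 3) = 6*(-4) = -24)
g(X) = 0 (g(X) = X - X = 0)
q(l, N) = 0 (q(l, N) = 0*(-24) = 0)
-244 - q(2, -2)*(-5) = -244 - 1*0*(-5) = -244 + 0*(-5) = -244 + 0 = -244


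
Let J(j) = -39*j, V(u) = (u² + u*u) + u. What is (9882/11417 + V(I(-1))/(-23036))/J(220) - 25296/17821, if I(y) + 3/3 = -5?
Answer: -1902863863299433/1340470232773672 ≈ -1.4195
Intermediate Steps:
I(y) = -6 (I(y) = -1 - 5 = -6)
V(u) = u + 2*u² (V(u) = (u² + u²) + u = 2*u² + u = u + 2*u²)
(9882/11417 + V(I(-1))/(-23036))/J(220) - 25296/17821 = (9882/11417 - 6*(1 + 2*(-6))/(-23036))/((-39*220)) - 25296/17821 = (9882*(1/11417) - 6*(1 - 12)*(-1/23036))/(-8580) - 25296*1/17821 = (9882/11417 - 6*(-11)*(-1/23036))*(-1/8580) - 25296/17821 = (9882/11417 + 66*(-1/23036))*(-1/8580) - 25296/17821 = (9882/11417 - 33/11518)*(-1/8580) - 25296/17821 = (113444115/131501006)*(-1/8580) - 25296/17821 = -7562941/75218575432 - 25296/17821 = -1902863863299433/1340470232773672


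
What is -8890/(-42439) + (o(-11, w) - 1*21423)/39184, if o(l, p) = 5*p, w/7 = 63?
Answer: -7536241/26821448 ≈ -0.28098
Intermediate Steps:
w = 441 (w = 7*63 = 441)
-8890/(-42439) + (o(-11, w) - 1*21423)/39184 = -8890/(-42439) + (5*441 - 1*21423)/39184 = -8890*(-1/42439) + (2205 - 21423)*(1/39184) = 8890/42439 - 19218*1/39184 = 8890/42439 - 9609/19592 = -7536241/26821448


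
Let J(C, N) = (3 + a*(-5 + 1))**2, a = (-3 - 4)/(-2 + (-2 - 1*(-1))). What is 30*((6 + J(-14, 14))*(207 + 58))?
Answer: 1099750/3 ≈ 3.6658e+5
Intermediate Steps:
a = 7/3 (a = -7/(-2 + (-2 + 1)) = -7/(-2 - 1) = -7/(-3) = -7*(-1/3) = 7/3 ≈ 2.3333)
J(C, N) = 361/9 (J(C, N) = (3 + 7*(-5 + 1)/3)**2 = (3 + (7/3)*(-4))**2 = (3 - 28/3)**2 = (-19/3)**2 = 361/9)
30*((6 + J(-14, 14))*(207 + 58)) = 30*((6 + 361/9)*(207 + 58)) = 30*((415/9)*265) = 30*(109975/9) = 1099750/3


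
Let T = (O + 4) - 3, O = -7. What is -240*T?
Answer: 1440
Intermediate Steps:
T = -6 (T = (-7 + 4) - 3 = -3 - 3 = -6)
-240*T = -240*(-6) = 1440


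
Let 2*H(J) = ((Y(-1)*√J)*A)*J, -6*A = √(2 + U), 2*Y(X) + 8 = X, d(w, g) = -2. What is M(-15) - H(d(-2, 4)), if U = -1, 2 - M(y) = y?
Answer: 17 + 3*I*√2/4 ≈ 17.0 + 1.0607*I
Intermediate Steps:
M(y) = 2 - y
Y(X) = -4 + X/2
A = -⅙ (A = -√(2 - 1)/6 = -√1/6 = -⅙*1 = -⅙ ≈ -0.16667)
H(J) = 3*J^(3/2)/8 (H(J) = ((((-4 + (½)*(-1))*√J)*(-⅙))*J)/2 = ((((-4 - ½)*√J)*(-⅙))*J)/2 = ((-9*√J/2*(-⅙))*J)/2 = ((3*√J/4)*J)/2 = (3*J^(3/2)/4)/2 = 3*J^(3/2)/8)
M(-15) - H(d(-2, 4)) = (2 - 1*(-15)) - 3*(-2)^(3/2)/8 = (2 + 15) - 3*(-2*I*√2)/8 = 17 - (-3)*I*√2/4 = 17 + 3*I*√2/4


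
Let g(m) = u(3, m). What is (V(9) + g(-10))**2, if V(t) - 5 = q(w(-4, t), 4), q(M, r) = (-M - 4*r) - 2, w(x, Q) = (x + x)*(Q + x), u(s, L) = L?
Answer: 289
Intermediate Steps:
w(x, Q) = 2*x*(Q + x) (w(x, Q) = (2*x)*(Q + x) = 2*x*(Q + x))
q(M, r) = -2 - M - 4*r
g(m) = m
V(t) = -45 + 8*t (V(t) = 5 + (-2 - 2*(-4)*(t - 4) - 4*4) = 5 + (-2 - 2*(-4)*(-4 + t) - 16) = 5 + (-2 - (32 - 8*t) - 16) = 5 + (-2 + (-32 + 8*t) - 16) = 5 + (-50 + 8*t) = -45 + 8*t)
(V(9) + g(-10))**2 = ((-45 + 8*9) - 10)**2 = ((-45 + 72) - 10)**2 = (27 - 10)**2 = 17**2 = 289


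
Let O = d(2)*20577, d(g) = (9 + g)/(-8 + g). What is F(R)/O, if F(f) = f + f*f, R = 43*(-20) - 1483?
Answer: -997692/6859 ≈ -145.46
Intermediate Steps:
d(g) = (9 + g)/(-8 + g)
R = -2343 (R = -860 - 1483 = -2343)
F(f) = f + f**2
O = -75449/2 (O = ((9 + 2)/(-8 + 2))*20577 = (11/(-6))*20577 = -1/6*11*20577 = -11/6*20577 = -75449/2 ≈ -37725.)
F(R)/O = (-2343*(1 - 2343))/(-75449/2) = -2343*(-2342)*(-2/75449) = 5487306*(-2/75449) = -997692/6859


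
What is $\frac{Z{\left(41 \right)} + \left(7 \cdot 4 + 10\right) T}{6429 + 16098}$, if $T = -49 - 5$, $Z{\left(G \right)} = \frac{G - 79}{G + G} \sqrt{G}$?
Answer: $- \frac{228}{2503} - \frac{19 \sqrt{41}}{923607} \approx -0.091222$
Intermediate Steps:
$Z{\left(G \right)} = \frac{-79 + G}{2 \sqrt{G}}$ ($Z{\left(G \right)} = \frac{-79 + G}{2 G} \sqrt{G} = \frac{-79 + G}{2 \sqrt{G}}$)
$T = -54$
$\frac{Z{\left(41 \right)} + \left(7 \cdot 4 + 10\right) T}{6429 + 16098} = \frac{\frac{-79 + 41}{2 \sqrt{41}} + \left(7 \cdot 4 + 10\right) \left(-54\right)}{6429 + 16098} = \frac{\frac{1}{2} \frac{\sqrt{41}}{41} \left(-38\right) + \left(28 + 10\right) \left(-54\right)}{22527} = \left(- \frac{19 \sqrt{41}}{41} + 38 \left(-54\right)\right) \frac{1}{22527} = \left(- \frac{19 \sqrt{41}}{41} - 2052\right) \frac{1}{22527} = \left(-2052 - \frac{19 \sqrt{41}}{41}\right) \frac{1}{22527} = - \frac{228}{2503} - \frac{19 \sqrt{41}}{923607}$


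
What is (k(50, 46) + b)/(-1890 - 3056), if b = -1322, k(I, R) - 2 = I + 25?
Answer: 1245/4946 ≈ 0.25172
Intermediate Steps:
k(I, R) = 27 + I (k(I, R) = 2 + (I + 25) = 2 + (25 + I) = 27 + I)
(k(50, 46) + b)/(-1890 - 3056) = ((27 + 50) - 1322)/(-1890 - 3056) = (77 - 1322)/(-4946) = -1245*(-1/4946) = 1245/4946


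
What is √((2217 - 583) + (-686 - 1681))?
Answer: I*√733 ≈ 27.074*I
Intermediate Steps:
√((2217 - 583) + (-686 - 1681)) = √(1634 - 2367) = √(-733) = I*√733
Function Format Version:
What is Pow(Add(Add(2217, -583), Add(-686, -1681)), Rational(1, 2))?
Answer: Mul(I, Pow(733, Rational(1, 2))) ≈ Mul(27.074, I)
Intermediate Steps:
Pow(Add(Add(2217, -583), Add(-686, -1681)), Rational(1, 2)) = Pow(Add(1634, -2367), Rational(1, 2)) = Pow(-733, Rational(1, 2)) = Mul(I, Pow(733, Rational(1, 2)))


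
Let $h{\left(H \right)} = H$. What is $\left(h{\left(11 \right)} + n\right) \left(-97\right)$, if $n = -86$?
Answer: $7275$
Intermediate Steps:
$\left(h{\left(11 \right)} + n\right) \left(-97\right) = \left(11 - 86\right) \left(-97\right) = \left(-75\right) \left(-97\right) = 7275$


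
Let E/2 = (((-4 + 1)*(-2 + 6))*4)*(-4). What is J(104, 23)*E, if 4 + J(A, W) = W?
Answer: 7296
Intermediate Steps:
J(A, W) = -4 + W
E = 384 (E = 2*((((-4 + 1)*(-2 + 6))*4)*(-4)) = 2*((-3*4*4)*(-4)) = 2*(-12*4*(-4)) = 2*(-48*(-4)) = 2*192 = 384)
J(104, 23)*E = (-4 + 23)*384 = 19*384 = 7296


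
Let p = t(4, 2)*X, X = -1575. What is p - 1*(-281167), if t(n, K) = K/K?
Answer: 279592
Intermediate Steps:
t(n, K) = 1
p = -1575 (p = 1*(-1575) = -1575)
p - 1*(-281167) = -1575 - 1*(-281167) = -1575 + 281167 = 279592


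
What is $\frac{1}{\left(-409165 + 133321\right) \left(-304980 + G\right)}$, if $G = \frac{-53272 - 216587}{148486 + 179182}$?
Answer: $\frac{81917}{6891442132627539} \approx 1.1887 \cdot 10^{-11}$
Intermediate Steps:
$G = - \frac{269859}{327668} \approx -0.82357$
$\frac{1}{\left(-409165 + 133321\right) \left(-304980 + G\right)} = \frac{1}{\left(-409165 + 133321\right) \left(-304980 - \frac{269859}{327668}\right)} = \frac{1}{\left(-275844\right) \left(- \frac{99932456499}{327668}\right)} = \frac{1}{\frac{6891442132627539}{81917}} = \frac{81917}{6891442132627539}$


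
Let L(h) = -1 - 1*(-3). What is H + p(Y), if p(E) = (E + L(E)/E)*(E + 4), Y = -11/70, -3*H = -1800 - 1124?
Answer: 149597353/161700 ≈ 925.15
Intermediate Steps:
L(h) = 2 (L(h) = -1 + 3 = 2)
H = 2924/3 (H = -(-1800 - 1124)/3 = -1/3*(-2924) = 2924/3 ≈ 974.67)
Y = -11/70 (Y = -11*1/70 = -11/70 ≈ -0.15714)
p(E) = (4 + E)*(E + 2/E) (p(E) = (E + 2/E)*(E + 4) = (E + 2/E)*(4 + E) = (4 + E)*(E + 2/E))
H + p(Y) = 2924/3 + (2 + (-11/70)**2 + 4*(-11/70) + 8/(-11/70)) = 2924/3 + (2 + 121/4900 - 22/35 + 8*(-70/11)) = 2924/3 + (2 + 121/4900 - 22/35 - 560/11) = 2924/3 - 2668749/53900 = 149597353/161700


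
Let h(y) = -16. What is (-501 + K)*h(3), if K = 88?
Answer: 6608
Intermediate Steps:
(-501 + K)*h(3) = (-501 + 88)*(-16) = -413*(-16) = 6608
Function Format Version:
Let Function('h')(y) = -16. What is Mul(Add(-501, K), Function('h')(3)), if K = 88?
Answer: 6608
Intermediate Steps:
Mul(Add(-501, K), Function('h')(3)) = Mul(Add(-501, 88), -16) = Mul(-413, -16) = 6608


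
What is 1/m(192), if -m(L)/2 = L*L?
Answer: -1/73728 ≈ -1.3563e-5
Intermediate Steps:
m(L) = -2*L² (m(L) = -2*L*L = -2*L²)
1/m(192) = 1/(-2*192²) = 1/(-2*36864) = 1/(-73728) = -1/73728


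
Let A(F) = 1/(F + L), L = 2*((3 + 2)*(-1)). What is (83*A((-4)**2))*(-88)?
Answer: -3652/3 ≈ -1217.3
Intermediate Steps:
L = -10 (L = 2*(5*(-1)) = 2*(-5) = -10)
A(F) = 1/(-10 + F) (A(F) = 1/(F - 10) = 1/(-10 + F))
(83*A((-4)**2))*(-88) = (83/(-10 + (-4)**2))*(-88) = (83/(-10 + 16))*(-88) = (83/6)*(-88) = -3652/3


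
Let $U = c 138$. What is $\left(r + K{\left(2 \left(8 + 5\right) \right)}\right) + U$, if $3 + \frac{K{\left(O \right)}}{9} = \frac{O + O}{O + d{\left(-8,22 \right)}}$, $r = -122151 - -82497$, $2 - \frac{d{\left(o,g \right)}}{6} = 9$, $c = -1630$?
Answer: $- \frac{1058601}{4} \approx -2.6465 \cdot 10^{5}$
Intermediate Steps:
$d{\left(o,g \right)} = -42$ ($d{\left(o,g \right)} = 12 - 54 = -42$)
$r = -39654$ ($r = -122151 + 82497 = -39654$)
$U = -224940$ ($U = \left(-1630\right) 138 = -224940$)
$K{\left(O \right)} = -27 + \frac{18 O}{-42 + O}$ ($K{\left(O \right)} = -27 + 9 \frac{O + O}{O - 42} = -27 + 9 \frac{2 O}{-42 + O} = -27 + \frac{18 O}{-42 + O}$)
$\left(r + K{\left(2 \left(8 + 5\right) \right)}\right) + U = \left(-39654 + \frac{9 \left(126 - 2 \left(8 + 5\right)\right)}{-42 + 2 \left(8 + 5\right)}\right) - 224940 = \left(-39654 + \frac{9 \left(126 - 2 \cdot 13\right)}{-42 + 2 \cdot 13}\right) - 224940 = \left(-39654 + \frac{9 \left(126 - 26\right)}{-42 + 26}\right) - 224940 = \left(-39654 + \frac{9 \left(126 - 26\right)}{-16}\right) - 224940 = \left(-39654 + 9 \left(- \frac{1}{16}\right) 100\right) - 224940 = \left(-39654 - \frac{225}{4}\right) - 224940 = - \frac{158841}{4} - 224940 = - \frac{1058601}{4}$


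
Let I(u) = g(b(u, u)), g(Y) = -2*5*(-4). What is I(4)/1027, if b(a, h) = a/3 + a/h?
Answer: 40/1027 ≈ 0.038948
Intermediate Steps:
b(a, h) = a/3 + a/h (b(a, h) = a*(⅓) + a/h = a/3 + a/h)
g(Y) = 40 (g(Y) = -10*(-4) = 40)
I(u) = 40
I(4)/1027 = 40/1027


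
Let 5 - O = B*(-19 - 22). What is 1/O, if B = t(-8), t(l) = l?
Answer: -1/323 ≈ -0.0030960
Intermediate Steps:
B = -8
O = -323 (O = 5 - (-8)*(-19 - 22) = 5 - (-8)*(-41) = 5 - 1*328 = 5 - 328 = -323)
1/O = 1/(-323) = -1/323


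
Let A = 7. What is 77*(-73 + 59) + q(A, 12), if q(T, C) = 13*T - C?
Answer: -999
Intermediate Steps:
q(T, C) = -C + 13*T
77*(-73 + 59) + q(A, 12) = 77*(-73 + 59) + (-1*12 + 13*7) = 77*(-14) + (-12 + 91) = -1078 + 79 = -999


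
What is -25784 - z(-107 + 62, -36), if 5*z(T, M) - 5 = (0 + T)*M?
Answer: -26109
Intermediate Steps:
z(T, M) = 1 + M*T/5 (z(T, M) = 1 + ((0 + T)*M)/5 = 1 + (T*M)/5 = 1 + (M*T)/5 = 1 + M*T/5)
-25784 - z(-107 + 62, -36) = -25784 - (1 + (⅕)*(-36)*(-107 + 62)) = -25784 - (1 + (⅕)*(-36)*(-45)) = -25784 - (1 + 324) = -25784 - 1*325 = -25784 - 325 = -26109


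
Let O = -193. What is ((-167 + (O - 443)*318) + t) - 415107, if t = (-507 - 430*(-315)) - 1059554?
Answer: -1542133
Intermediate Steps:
t = -924611 (t = (-507 + 135450) - 1059554 = 134943 - 1059554 = -924611)
((-167 + (O - 443)*318) + t) - 415107 = ((-167 + (-193 - 443)*318) - 924611) - 415107 = ((-167 - 636*318) - 924611) - 415107 = ((-167 - 202248) - 924611) - 415107 = (-202415 - 924611) - 415107 = -1127026 - 415107 = -1542133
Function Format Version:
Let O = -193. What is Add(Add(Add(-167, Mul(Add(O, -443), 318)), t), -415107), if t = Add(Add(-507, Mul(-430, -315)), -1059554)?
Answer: -1542133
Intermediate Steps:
t = -924611 (t = Add(Add(-507, 135450), -1059554) = Add(134943, -1059554) = -924611)
Add(Add(Add(-167, Mul(Add(O, -443), 318)), t), -415107) = Add(Add(Add(-167, Mul(Add(-193, -443), 318)), -924611), -415107) = Add(Add(Add(-167, Mul(-636, 318)), -924611), -415107) = Add(Add(Add(-167, -202248), -924611), -415107) = Add(Add(-202415, -924611), -415107) = Add(-1127026, -415107) = -1542133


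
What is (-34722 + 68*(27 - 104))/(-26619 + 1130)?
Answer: 39958/25489 ≈ 1.5677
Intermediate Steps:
(-34722 + 68*(27 - 104))/(-26619 + 1130) = (-34722 + 68*(-77))/(-25489) = (-34722 - 5236)*(-1/25489) = -39958*(-1/25489) = 39958/25489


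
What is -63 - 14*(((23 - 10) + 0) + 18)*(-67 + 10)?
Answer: 24675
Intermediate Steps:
-63 - 14*(((23 - 10) + 0) + 18)*(-67 + 10) = -63 - 14*((13 + 0) + 18)*(-57) = -63 - 14*(13 + 18)*(-57) = -63 - 434*(-57) = -63 - 14*(-1767) = -63 + 24738 = 24675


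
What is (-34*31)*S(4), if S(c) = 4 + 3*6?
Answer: -23188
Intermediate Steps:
S(c) = 22 (S(c) = 4 + 18 = 22)
(-34*31)*S(4) = -34*31*22 = -1054*22 = -23188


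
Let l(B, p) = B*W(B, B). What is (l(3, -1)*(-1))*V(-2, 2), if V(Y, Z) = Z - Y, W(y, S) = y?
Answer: -36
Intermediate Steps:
l(B, p) = B**2 (l(B, p) = B*B = B**2)
(l(3, -1)*(-1))*V(-2, 2) = (3**2*(-1))*(2 - 1*(-2)) = (9*(-1))*(2 + 2) = -9*4 = -36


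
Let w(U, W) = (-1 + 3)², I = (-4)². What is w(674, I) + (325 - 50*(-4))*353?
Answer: 185329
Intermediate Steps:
I = 16
w(U, W) = 4 (w(U, W) = 2² = 4)
w(674, I) + (325 - 50*(-4))*353 = 4 + (325 - 50*(-4))*353 = 4 + (325 + 200)*353 = 4 + 525*353 = 4 + 185325 = 185329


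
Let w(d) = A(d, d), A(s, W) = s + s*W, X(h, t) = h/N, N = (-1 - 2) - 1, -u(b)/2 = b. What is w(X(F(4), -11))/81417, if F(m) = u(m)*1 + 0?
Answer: 2/27139 ≈ 7.3695e-5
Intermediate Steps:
u(b) = -2*b
F(m) = -2*m (F(m) = -2*m*1 + 0 = -2*m + 0 = -2*m)
N = -4 (N = -3 - 1 = -4)
X(h, t) = -h/4 (X(h, t) = h/(-4) = h*(-¼) = -h/4)
A(s, W) = s + W*s
w(d) = d*(1 + d)
w(X(F(4), -11))/81417 = ((-(-1)*4/2)*(1 - (-1)*4/2))/81417 = ((-¼*(-8))*(1 - ¼*(-8)))*(1/81417) = (2*(1 + 2))*(1/81417) = (2*3)*(1/81417) = 6*(1/81417) = 2/27139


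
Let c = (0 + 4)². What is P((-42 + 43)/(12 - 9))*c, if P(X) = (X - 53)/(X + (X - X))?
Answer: -2528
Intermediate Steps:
P(X) = (-53 + X)/X (P(X) = (-53 + X)/(X + 0) = (-53 + X)/X)
c = 16 (c = 4² = 16)
P((-42 + 43)/(12 - 9))*c = ((-53 + (-42 + 43)/(12 - 9))/(((-42 + 43)/(12 - 9))))*16 = ((-53 + 1/3)/((1/3)))*16 = ((-53 + 1*(⅓))/((1*(⅓))))*16 = ((-53 + ⅓)/(⅓))*16 = (3*(-158/3))*16 = -158*16 = -2528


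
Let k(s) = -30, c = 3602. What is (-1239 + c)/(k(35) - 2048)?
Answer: -2363/2078 ≈ -1.1372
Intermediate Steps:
(-1239 + c)/(k(35) - 2048) = (-1239 + 3602)/(-30 - 2048) = 2363/(-2078) = 2363*(-1/2078) = -2363/2078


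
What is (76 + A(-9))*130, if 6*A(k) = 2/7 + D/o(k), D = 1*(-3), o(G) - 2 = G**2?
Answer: 17230265/1743 ≈ 9885.4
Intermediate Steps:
o(G) = 2 + G**2
D = -3
A(k) = 1/21 - 1/(2*(2 + k**2)) (A(k) = (2/7 - 3/(2 + k**2))/6 = 1/21 - 1/(2*(2 + k**2)))
(76 + A(-9))*130 = (76 + (-17 + 2*(-9)**2)/(42*(2 + (-9)**2)))*130 = (76 + (-17 + 2*81)/(42*(2 + 81)))*130 = (76 + (1/42)*(-17 + 162)/83)*130 = (76 + (1/42)*(1/83)*145)*130 = (76 + 145/3486)*130 = (265081/3486)*130 = 17230265/1743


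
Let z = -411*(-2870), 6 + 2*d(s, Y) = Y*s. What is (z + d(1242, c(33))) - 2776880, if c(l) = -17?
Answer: -1607870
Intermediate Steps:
d(s, Y) = -3 + Y*s/2 (d(s, Y) = -3 + (Y*s)/2 = -3 + Y*s/2)
z = 1179570
(z + d(1242, c(33))) - 2776880 = (1179570 + (-3 + (½)*(-17)*1242)) - 2776880 = (1179570 + (-3 - 10557)) - 2776880 = (1179570 - 10560) - 2776880 = 1169010 - 2776880 = -1607870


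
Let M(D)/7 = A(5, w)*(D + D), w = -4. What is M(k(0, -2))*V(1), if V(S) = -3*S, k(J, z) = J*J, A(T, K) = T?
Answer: 0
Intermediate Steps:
k(J, z) = J²
M(D) = 70*D (M(D) = 7*(5*(D + D)) = 7*(5*(2*D)) = 7*(10*D) = 70*D)
M(k(0, -2))*V(1) = (70*0²)*(-3*1) = (70*0)*(-3) = 0*(-3) = 0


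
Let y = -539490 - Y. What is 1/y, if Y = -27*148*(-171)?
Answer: -1/1222806 ≈ -8.1779e-7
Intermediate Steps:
Y = 683316 (Y = -3996*(-171) = 683316)
y = -1222806 (y = -539490 - 1*683316 = -539490 - 683316 = -1222806)
1/y = 1/(-1222806) = -1/1222806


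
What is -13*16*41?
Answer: -8528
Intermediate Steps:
-13*16*41 = -208*41 = -8528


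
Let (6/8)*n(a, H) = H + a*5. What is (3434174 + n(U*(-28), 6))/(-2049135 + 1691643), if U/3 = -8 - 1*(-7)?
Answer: -572457/59582 ≈ -9.6079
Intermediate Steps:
U = -3 (U = 3*(-8 - 1*(-7)) = 3*(-8 + 7) = 3*(-1) = -3)
n(a, H) = 4*H/3 + 20*a/3 (n(a, H) = 4*(H + a*5)/3 = 4*(H + 5*a)/3 = 4*H/3 + 20*a/3)
(3434174 + n(U*(-28), 6))/(-2049135 + 1691643) = (3434174 + ((4/3)*6 + 20*(-3*(-28))/3))/(-2049135 + 1691643) = (3434174 + (8 + (20/3)*84))/(-357492) = (3434174 + (8 + 560))*(-1/357492) = (3434174 + 568)*(-1/357492) = 3434742*(-1/357492) = -572457/59582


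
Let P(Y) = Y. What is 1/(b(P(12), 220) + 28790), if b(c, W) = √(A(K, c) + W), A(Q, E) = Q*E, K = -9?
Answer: 14395/414431994 - √7/207215997 ≈ 3.4722e-5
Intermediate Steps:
A(Q, E) = E*Q
b(c, W) = √(W - 9*c) (b(c, W) = √(c*(-9) + W) = √(-9*c + W) = √(W - 9*c))
1/(b(P(12), 220) + 28790) = 1/(√(220 - 9*12) + 28790) = 1/(√(220 - 108) + 28790) = 1/(√112 + 28790) = 1/(4*√7 + 28790) = 1/(28790 + 4*√7)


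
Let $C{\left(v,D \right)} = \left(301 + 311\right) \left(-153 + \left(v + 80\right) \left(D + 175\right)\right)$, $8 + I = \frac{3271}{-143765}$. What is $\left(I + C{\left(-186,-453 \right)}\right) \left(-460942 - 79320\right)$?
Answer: $- \frac{1393473509818686958}{143765} \approx -9.6927 \cdot 10^{12}$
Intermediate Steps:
$I = - \frac{1153391}{143765}$ ($I = -8 + \frac{3271}{-143765} = -8 + 3271 \left(- \frac{1}{143765}\right) = -8 - \frac{3271}{143765} = - \frac{1153391}{143765} \approx -8.0228$)
$C{\left(v,D \right)} = -93636 + 612 \left(80 + v\right) \left(175 + D\right)$ ($C{\left(v,D \right)} = 612 \left(-153 + \left(80 + v\right) \left(175 + D\right)\right) = -93636 + 612 \left(80 + v\right) \left(175 + D\right)$)
$\left(I + C{\left(-186,-453 \right)}\right) \left(-460942 - 79320\right) = \left(- \frac{1153391}{143765} + \left(8474364 + 48960 \left(-453\right) + 107100 \left(-186\right) + 612 \left(-453\right) \left(-186\right)\right)\right) \left(-460942 - 79320\right) = \left(- \frac{1153391}{143765} + \left(8474364 - 22178880 - 19920600 + 51565896\right)\right) \left(-540262\right) = \left(- \frac{1153391}{143765} + 17940780\right) \left(-540262\right) = \frac{2579255083309}{143765} \left(-540262\right) = - \frac{1393473509818686958}{143765}$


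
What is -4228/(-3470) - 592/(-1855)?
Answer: 989718/643685 ≈ 1.5376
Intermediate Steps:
-4228/(-3470) - 592/(-1855) = -4228*(-1/3470) - 592*(-1/1855) = 2114/1735 + 592/1855 = 989718/643685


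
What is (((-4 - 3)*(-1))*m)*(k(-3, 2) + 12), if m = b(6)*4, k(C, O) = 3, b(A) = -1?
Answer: -420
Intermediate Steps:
m = -4 (m = -1*4 = -4)
(((-4 - 3)*(-1))*m)*(k(-3, 2) + 12) = (((-4 - 3)*(-1))*(-4))*(3 + 12) = (-7*(-1)*(-4))*15 = (7*(-4))*15 = -28*15 = -420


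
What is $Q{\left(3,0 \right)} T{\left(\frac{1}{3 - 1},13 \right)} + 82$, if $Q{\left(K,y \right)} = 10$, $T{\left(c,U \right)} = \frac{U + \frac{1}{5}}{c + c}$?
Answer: $214$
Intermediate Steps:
$T{\left(c,U \right)} = \frac{\frac{1}{5} + U}{2 c}$ ($T{\left(c,U \right)} = \frac{U + \frac{1}{5}}{2 c} = \left(\frac{1}{5} + U\right) \frac{1}{2 c} = \frac{\frac{1}{5} + U}{2 c}$)
$Q{\left(3,0 \right)} T{\left(\frac{1}{3 - 1},13 \right)} + 82 = 10 \frac{1 + 5 \cdot 13}{10 \frac{1}{3 - 1}} + 82 = 10 \frac{1 + 65}{10 \cdot \frac{1}{2}} + 82 = 10 \cdot \frac{1}{10} \frac{1}{\frac{1}{2}} \cdot 66 + 82 = 10 \cdot \frac{1}{10} \cdot 2 \cdot 66 + 82 = 10 \cdot \frac{66}{5} + 82 = 132 + 82 = 214$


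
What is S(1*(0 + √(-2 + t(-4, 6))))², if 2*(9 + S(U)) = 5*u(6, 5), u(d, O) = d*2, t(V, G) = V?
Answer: 441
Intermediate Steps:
u(d, O) = 2*d
S(U) = 21 (S(U) = -9 + (5*(2*6))/2 = -9 + (5*12)/2 = -9 + (½)*60 = -9 + 30 = 21)
S(1*(0 + √(-2 + t(-4, 6))))² = 21² = 441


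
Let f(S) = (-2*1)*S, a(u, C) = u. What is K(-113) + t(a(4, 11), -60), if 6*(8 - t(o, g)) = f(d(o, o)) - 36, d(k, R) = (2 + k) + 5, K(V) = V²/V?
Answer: -286/3 ≈ -95.333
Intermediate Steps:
K(V) = V
d(k, R) = 7 + k
f(S) = -2*S
t(o, g) = 49/3 + o/3 (t(o, g) = 8 - (-2*(7 + o) - 36)/6 = 8 - ((-14 - 2*o) - 36)/6 = 8 - (-50 - 2*o)/6 = 8 + (25/3 + o/3) = 49/3 + o/3)
K(-113) + t(a(4, 11), -60) = -113 + (49/3 + (⅓)*4) = -113 + (49/3 + 4/3) = -113 + 53/3 = -286/3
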